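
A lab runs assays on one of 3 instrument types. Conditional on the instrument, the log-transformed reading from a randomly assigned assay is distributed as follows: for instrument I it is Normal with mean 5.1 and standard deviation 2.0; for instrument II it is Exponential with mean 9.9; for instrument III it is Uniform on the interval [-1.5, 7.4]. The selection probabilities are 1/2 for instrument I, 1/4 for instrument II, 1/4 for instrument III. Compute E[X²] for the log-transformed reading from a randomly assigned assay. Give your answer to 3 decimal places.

For each component E[X²] = Var + (mean)², giving I: 30.01; II: 196.02; III: 15.3033.
Overall E[X²] = 0.5·30.01 + 0.25·196.02 + 0.25·15.3033 = 67.8358.

67.836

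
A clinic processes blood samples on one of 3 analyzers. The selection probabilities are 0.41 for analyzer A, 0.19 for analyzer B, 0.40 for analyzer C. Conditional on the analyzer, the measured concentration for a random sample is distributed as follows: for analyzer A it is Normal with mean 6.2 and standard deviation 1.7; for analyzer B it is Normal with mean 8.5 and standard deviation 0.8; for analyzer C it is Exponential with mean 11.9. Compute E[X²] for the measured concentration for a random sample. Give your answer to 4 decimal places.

For each component E[X²] = Var + (mean)², giving A: 41.33; B: 72.89; C: 283.22.
Overall E[X²] = 0.41·41.33 + 0.19·72.89 + 0.4·283.22 = 144.082.

144.0824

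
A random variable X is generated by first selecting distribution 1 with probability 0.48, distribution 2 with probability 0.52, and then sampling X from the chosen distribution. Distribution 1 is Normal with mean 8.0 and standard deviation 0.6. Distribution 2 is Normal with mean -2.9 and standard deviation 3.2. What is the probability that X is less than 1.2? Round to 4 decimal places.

Conditional on each component, P(X < 1.2): 1: 0; 2: 0.899947.
By total probability, P(X < 1.2) = 0.48·0 + 0.52·0.899947 = 0.467972.

0.4680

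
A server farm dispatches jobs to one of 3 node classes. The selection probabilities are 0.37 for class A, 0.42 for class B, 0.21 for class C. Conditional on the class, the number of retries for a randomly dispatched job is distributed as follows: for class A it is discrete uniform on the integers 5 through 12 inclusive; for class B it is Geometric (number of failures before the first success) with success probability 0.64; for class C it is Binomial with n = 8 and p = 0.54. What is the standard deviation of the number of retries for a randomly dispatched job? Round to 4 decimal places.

3.8888

Per component, A: μ=8.5, E[X²]=77.5; B: μ=0.5625, E[X²]=1.19531; C: μ=4.32, E[X²]=20.6496.
E[X] = 0.37·8.5 + 0.42·0.5625 + 0.21·4.32 = 4.28845.
E[X²] = 0.37·77.5 + 0.42·1.19531 + 0.21·20.6496 = 33.5134.
Var(X) = E[X²] − (E[X])² = 33.5134 − 18.3908 = 15.1226.
SD(X) = √15.1226 = 3.88878.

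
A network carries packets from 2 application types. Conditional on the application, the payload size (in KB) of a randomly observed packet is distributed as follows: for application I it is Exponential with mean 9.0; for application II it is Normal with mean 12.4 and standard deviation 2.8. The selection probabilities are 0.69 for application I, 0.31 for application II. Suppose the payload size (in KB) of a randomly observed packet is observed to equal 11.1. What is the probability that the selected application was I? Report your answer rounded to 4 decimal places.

0.3603

Likelihoods f(11.1 | ·): I: 0.0323689; II: 0.127921.
Posterior ∝ prior × likelihood. Numerator for I: 0.69·0.0323689 = 0.0223345.
Normalizing constant: 0.69·0.0323689 + 0.31·0.127921 = 0.0619902.
P(I | observation) = 0.0223345 / 0.0619902 = 0.360291.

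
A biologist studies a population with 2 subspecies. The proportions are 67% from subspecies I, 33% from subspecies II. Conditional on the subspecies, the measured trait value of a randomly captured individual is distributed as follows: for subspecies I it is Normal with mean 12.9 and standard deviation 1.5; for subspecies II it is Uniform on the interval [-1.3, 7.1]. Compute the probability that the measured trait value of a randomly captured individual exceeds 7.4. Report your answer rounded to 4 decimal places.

0.6699

Conditional on each subspecies, P(X > 7.4): I: 0.999877; II: 0.
By total probability, P(X > 7.4) = 0.67·0.999877 + 0.33·0 = 0.669918.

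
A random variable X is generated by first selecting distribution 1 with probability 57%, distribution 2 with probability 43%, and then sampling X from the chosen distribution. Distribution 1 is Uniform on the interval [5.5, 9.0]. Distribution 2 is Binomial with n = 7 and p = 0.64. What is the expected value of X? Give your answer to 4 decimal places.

Component means — 1: 7.25; 2: 4.48.
E[X] = 0.57·7.25 + 0.43·4.48 = 6.0589.

6.0589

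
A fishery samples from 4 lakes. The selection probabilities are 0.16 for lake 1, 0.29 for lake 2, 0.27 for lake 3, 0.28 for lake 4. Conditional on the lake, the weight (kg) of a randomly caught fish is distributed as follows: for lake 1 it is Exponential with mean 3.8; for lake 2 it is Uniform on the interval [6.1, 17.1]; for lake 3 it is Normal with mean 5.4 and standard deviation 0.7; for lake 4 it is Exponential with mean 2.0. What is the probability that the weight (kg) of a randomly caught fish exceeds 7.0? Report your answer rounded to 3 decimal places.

Conditional on each lake, P(X > 7.0): 1: 0.158483; 2: 0.918182; 3: 0.0111355; 4: 0.0301974.
By total probability, P(X > 7.0) = 0.16·0.158483 + 0.29·0.918182 + 0.27·0.0111355 + 0.28·0.0301974 = 0.303092.

0.303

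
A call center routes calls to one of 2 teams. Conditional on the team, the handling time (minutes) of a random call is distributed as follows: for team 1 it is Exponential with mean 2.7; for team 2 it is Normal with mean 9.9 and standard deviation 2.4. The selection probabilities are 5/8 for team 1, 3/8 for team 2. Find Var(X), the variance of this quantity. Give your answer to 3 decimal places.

18.866

Per component, 1: μ=2.7, E[X²]=14.58; 2: μ=9.9, E[X²]=103.77.
E[X] = 0.625·2.7 + 0.375·9.9 = 5.4.
E[X²] = 0.625·14.58 + 0.375·103.77 = 48.0263.
Var(X) = E[X²] − (E[X])² = 48.0263 − 29.16 = 18.8663.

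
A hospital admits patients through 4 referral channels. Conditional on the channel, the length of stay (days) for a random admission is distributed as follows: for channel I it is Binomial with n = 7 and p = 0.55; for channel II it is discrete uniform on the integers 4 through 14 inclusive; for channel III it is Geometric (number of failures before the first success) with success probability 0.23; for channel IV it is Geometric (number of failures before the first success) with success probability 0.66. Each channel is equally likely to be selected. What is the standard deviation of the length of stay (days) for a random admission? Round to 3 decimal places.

4.017

Per component, I: μ=3.85, E[X²]=16.555; II: μ=9, E[X²]=91; III: μ=3.34783, E[X²]=25.7637; IV: μ=0.515152, E[X²]=1.04591.
E[X] = 0.25·3.85 + 0.25·9 + 0.25·3.34783 + 0.25·0.515152 = 4.17824.
E[X²] = 0.25·16.555 + 0.25·91 + 0.25·25.7637 + 0.25·1.04591 = 33.5912.
Var(X) = E[X²] − (E[X])² = 33.5912 − 17.4577 = 16.1334.
SD(X) = √16.1334 = 4.01664.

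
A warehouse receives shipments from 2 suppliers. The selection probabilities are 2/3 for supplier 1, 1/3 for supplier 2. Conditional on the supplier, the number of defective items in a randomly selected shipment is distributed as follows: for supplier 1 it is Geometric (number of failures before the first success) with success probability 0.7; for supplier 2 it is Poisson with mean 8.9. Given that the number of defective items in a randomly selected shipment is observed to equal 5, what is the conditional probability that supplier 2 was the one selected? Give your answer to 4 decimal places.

Likelihoods P(X=5 | ·): 1: 0.001701; 2: 0.063467.
Posterior ∝ prior × likelihood. Numerator for 2: 0.333333·0.063467 = 0.0211557.
Normalizing constant: 0.666667·0.001701 + 0.333333·0.063467 = 0.0222897.
P(2 | observation) = 0.0211557 / 0.0222897 = 0.949124.

0.9491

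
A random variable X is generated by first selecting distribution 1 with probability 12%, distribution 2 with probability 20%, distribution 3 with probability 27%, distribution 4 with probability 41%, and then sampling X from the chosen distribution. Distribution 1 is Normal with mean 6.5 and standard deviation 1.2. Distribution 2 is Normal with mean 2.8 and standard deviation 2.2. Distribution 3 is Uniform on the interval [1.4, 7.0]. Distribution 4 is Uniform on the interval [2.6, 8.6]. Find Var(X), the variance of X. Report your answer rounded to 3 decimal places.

4.582

Per component, 1: μ=6.5, E[X²]=43.69; 2: μ=2.8, E[X²]=12.68; 3: μ=4.2, E[X²]=20.2533; 4: μ=5.6, E[X²]=34.36.
E[X] = 0.12·6.5 + 0.2·2.8 + 0.27·4.2 + 0.41·5.6 = 4.77.
E[X²] = 0.12·43.69 + 0.2·12.68 + 0.27·20.2533 + 0.41·34.36 = 27.3348.
Var(X) = E[X²] − (E[X])² = 27.3348 − 22.7529 = 4.5819.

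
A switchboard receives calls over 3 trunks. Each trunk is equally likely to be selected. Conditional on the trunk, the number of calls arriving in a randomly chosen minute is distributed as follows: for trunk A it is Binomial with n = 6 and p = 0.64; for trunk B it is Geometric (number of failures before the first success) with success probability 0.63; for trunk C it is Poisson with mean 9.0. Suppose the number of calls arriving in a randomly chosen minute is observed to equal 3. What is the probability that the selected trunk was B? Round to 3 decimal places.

0.109

Likelihoods P(X=3 | ·): A: 0.244612; B: 0.0319114; C: 0.0149943.
Posterior ∝ prior × likelihood. Numerator for B: 0.333333·0.0319114 = 0.0106371.
Normalizing constant: 0.333333·0.244612 + 0.333333·0.0319114 + 0.333333·0.0149943 = 0.0971725.
P(B | observation) = 0.0106371 / 0.0971725 = 0.109466.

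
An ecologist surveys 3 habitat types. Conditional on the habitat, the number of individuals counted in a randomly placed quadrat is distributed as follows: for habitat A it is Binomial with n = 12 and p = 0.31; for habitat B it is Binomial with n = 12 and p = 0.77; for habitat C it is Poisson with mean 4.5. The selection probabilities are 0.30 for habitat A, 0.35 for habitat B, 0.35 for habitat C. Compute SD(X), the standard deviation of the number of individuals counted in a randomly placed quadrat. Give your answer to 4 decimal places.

Per component, A: μ=3.72, E[X²]=16.4052; B: μ=9.24, E[X²]=87.5028; C: μ=4.5, E[X²]=24.75.
E[X] = 0.3·3.72 + 0.35·9.24 + 0.35·4.5 = 5.925.
E[X²] = 0.3·16.4052 + 0.35·87.5028 + 0.35·24.75 = 44.21.
Var(X) = E[X²] − (E[X])² = 44.21 − 35.1056 = 9.10442.
SD(X) = √9.10442 = 3.01735.

3.0174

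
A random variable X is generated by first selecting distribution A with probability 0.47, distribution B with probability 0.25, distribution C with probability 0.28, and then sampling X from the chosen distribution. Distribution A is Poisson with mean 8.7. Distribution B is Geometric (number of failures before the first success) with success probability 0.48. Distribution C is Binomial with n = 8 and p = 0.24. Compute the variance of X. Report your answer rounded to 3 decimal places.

17.977

Per component, A: μ=8.7, E[X²]=84.39; B: μ=1.08333, E[X²]=3.43056; C: μ=1.92, E[X²]=5.1456.
E[X] = 0.47·8.7 + 0.25·1.08333 + 0.28·1.92 = 4.89743.
E[X²] = 0.47·84.39 + 0.25·3.43056 + 0.28·5.1456 = 41.9617.
Var(X) = E[X²] − (E[X])² = 41.9617 − 23.9849 = 17.9769.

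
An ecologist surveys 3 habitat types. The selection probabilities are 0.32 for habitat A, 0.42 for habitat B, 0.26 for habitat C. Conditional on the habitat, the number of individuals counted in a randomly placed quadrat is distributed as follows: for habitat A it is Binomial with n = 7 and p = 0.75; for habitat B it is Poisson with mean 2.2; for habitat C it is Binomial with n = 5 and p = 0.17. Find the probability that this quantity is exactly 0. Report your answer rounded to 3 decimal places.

Conditional on each habitat, P(X = 0): A: 6.10352e-05; B: 0.110803; C: 0.393904.
By total probability, P(X = 0) = 0.32·6.10352e-05 + 0.42·0.110803 + 0.26·0.393904 = 0.148972.

0.149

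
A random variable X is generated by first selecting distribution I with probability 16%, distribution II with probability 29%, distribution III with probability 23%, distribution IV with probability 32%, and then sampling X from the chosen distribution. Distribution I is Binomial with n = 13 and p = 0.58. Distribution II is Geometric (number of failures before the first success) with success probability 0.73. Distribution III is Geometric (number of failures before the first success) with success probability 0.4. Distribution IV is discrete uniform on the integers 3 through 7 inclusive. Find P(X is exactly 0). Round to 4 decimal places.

Conditional on each component, P(X = 0): I: 1.26544e-05; II: 0.73; III: 0.4; IV: 0.
By total probability, P(X = 0) = 0.16·1.26544e-05 + 0.29·0.73 + 0.23·0.4 + 0.32·0 = 0.303702.

0.3037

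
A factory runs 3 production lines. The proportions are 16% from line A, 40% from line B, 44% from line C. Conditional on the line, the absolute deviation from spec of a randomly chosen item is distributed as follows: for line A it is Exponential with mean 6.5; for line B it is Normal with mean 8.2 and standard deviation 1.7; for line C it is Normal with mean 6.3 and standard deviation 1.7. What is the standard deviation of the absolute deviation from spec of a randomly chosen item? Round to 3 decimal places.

Per component, A: μ=6.5, E[X²]=84.5; B: μ=8.2, E[X²]=70.13; C: μ=6.3, E[X²]=42.58.
E[X] = 0.16·6.5 + 0.4·8.2 + 0.44·6.3 = 7.092.
E[X²] = 0.16·84.5 + 0.4·70.13 + 0.44·42.58 = 60.3072.
Var(X) = E[X²] − (E[X])² = 60.3072 − 50.2965 = 10.0107.
SD(X) = √10.0107 = 3.16397.

3.164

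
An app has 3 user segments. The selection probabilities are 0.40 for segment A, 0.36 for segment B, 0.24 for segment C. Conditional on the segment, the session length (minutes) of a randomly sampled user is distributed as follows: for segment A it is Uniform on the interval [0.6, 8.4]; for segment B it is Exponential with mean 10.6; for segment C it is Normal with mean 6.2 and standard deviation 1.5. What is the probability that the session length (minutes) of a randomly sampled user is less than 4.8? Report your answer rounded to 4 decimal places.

Conditional on each segment, P(X < 4.8): A: 0.538462; B: 0.364174; C: 0.175324.
By total probability, P(X < 4.8) = 0.4·0.538462 + 0.36·0.364174 + 0.24·0.175324 = 0.388565.

0.3886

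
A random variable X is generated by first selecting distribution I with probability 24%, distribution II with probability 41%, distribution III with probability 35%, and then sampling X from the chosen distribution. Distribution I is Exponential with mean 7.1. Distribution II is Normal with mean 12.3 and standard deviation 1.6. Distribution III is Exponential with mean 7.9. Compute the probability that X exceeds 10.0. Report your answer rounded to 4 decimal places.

0.5365

Conditional on each component, P(X > 10.0): I: 0.244522; II: 0.924712; III: 0.282007.
By total probability, P(X > 10.0) = 0.24·0.244522 + 0.41·0.924712 + 0.35·0.282007 = 0.53652.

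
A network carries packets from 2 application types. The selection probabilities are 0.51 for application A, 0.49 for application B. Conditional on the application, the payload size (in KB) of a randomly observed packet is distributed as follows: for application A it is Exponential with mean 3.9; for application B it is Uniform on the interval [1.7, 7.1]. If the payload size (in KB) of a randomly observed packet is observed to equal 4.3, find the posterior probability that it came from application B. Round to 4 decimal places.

0.6764

Likelihoods f(4.3 | ·): A: 0.085133; B: 0.185185.
Posterior ∝ prior × likelihood. Numerator for B: 0.49·0.185185 = 0.0907407.
Normalizing constant: 0.51·0.085133 + 0.49·0.185185 = 0.134159.
P(B | observation) = 0.0907407 / 0.134159 = 0.676369.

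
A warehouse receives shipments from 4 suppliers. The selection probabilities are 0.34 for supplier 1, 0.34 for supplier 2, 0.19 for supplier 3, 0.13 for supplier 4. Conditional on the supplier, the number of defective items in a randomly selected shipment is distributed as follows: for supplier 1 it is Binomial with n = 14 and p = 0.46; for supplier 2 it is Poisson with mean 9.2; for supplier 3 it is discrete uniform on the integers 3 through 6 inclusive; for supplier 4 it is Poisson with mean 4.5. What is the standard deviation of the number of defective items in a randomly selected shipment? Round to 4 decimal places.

2.9709

Per component, 1: μ=6.44, E[X²]=44.9512; 2: μ=9.2, E[X²]=93.84; 3: μ=4.5, E[X²]=21.5; 4: μ=4.5, E[X²]=24.75.
E[X] = 0.34·6.44 + 0.34·9.2 + 0.19·4.5 + 0.13·4.5 = 6.7576.
E[X²] = 0.34·44.9512 + 0.34·93.84 + 0.19·21.5 + 0.13·24.75 = 54.4915.
Var(X) = E[X²] − (E[X])² = 54.4915 − 45.6652 = 8.82635.
SD(X) = √8.82635 = 2.97092.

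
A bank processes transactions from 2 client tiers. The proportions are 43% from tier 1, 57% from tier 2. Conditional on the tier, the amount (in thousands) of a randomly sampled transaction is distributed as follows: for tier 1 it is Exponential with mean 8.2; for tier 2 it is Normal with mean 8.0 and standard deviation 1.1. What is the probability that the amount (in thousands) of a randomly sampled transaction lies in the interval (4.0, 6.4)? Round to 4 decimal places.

Conditional on each tier, P(4.0 < X < 6.4): 1: 0.15579; 2: 0.0727593.
By total probability, P(4.0 < X < 6.4) = 0.43·0.15579 + 0.57·0.0727593 = 0.108463.

0.1085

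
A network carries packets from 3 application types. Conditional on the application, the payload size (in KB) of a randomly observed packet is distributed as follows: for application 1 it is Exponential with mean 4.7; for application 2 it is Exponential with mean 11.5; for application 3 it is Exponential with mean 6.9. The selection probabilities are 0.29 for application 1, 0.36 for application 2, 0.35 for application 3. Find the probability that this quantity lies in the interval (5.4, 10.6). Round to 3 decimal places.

Conditional on each application, P(5.4 < X < 10.6): 1: 0.212134; 2: 0.227448; 3: 0.242021.
By total probability, P(5.4 < X < 10.6) = 0.29·0.212134 + 0.36·0.227448 + 0.35·0.242021 = 0.228107.

0.228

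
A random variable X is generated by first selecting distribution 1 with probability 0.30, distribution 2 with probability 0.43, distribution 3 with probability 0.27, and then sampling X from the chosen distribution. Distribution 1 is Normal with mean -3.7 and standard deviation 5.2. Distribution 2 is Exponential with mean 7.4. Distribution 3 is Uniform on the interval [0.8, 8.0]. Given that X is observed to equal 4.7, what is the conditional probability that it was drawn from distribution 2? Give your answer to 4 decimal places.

Likelihoods f(4.7 | ·): 1: 0.0208098; 2: 0.0716032; 3: 0.138889.
Posterior ∝ prior × likelihood. Numerator for 2: 0.43·0.0716032 = 0.0307894.
Normalizing constant: 0.3·0.0208098 + 0.43·0.0716032 + 0.27·0.138889 = 0.0745323.
P(2 | observation) = 0.0307894 / 0.0745323 = 0.413101.

0.4131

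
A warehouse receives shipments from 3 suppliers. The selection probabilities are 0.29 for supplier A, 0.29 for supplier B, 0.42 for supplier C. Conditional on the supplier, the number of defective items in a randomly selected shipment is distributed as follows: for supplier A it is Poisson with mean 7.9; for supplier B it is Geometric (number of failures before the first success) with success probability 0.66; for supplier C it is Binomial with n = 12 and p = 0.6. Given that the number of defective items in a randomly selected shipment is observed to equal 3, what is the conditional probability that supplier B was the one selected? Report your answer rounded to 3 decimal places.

Likelihoods P(X=3 | ·): A: 0.0304652; B: 0.0259406; C: 0.0124571.
Posterior ∝ prior × likelihood. Numerator for B: 0.29·0.0259406 = 0.00752279.
Normalizing constant: 0.29·0.0304652 + 0.29·0.0259406 + 0.42·0.0124571 = 0.0215897.
P(B | observation) = 0.00752279 / 0.0215897 = 0.348444.

0.348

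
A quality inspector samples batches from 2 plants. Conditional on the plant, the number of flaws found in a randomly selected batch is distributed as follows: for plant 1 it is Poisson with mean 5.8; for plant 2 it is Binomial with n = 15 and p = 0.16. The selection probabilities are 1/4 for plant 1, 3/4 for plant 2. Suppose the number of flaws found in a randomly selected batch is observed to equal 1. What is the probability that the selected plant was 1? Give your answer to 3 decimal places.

0.027

Likelihoods P(X=1 | ·): 1: 0.0175598; 2: 0.208988.
Posterior ∝ prior × likelihood. Numerator for 1: 0.25·0.0175598 = 0.00438995.
Normalizing constant: 0.25·0.0175598 + 0.75·0.208988 = 0.161131.
P(1 | observation) = 0.00438995 / 0.161131 = 0.0272446.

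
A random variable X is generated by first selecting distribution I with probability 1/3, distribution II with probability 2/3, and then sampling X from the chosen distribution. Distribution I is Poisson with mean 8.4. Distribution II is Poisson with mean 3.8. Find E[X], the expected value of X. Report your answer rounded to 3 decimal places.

Component means — I: 8.4; II: 3.8.
E[X] = 0.333333·8.4 + 0.666667·3.8 = 5.33333.

5.333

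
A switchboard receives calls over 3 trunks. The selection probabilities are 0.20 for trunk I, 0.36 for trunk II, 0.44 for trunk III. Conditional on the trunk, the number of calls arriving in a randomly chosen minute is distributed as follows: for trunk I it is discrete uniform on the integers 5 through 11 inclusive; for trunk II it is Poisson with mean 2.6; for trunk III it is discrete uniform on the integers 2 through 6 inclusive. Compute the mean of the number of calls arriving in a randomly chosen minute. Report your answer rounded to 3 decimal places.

Component means — I: 8; II: 2.6; III: 4.
E[X] = 0.2·8 + 0.36·2.6 + 0.44·4 = 4.296.

4.296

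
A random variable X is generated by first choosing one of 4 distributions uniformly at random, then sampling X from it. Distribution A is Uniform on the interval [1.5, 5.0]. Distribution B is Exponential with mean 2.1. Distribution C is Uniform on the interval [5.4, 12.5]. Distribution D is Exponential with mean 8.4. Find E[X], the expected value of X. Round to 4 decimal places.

Component means — A: 3.25; B: 2.1; C: 8.95; D: 8.4.
E[X] = 0.25·3.25 + 0.25·2.1 + 0.25·8.95 + 0.25·8.4 = 5.675.

5.6750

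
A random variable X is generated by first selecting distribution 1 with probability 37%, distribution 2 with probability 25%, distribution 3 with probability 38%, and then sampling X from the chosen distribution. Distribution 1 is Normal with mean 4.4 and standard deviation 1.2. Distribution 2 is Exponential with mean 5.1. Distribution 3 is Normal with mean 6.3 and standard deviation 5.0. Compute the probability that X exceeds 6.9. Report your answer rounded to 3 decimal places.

Conditional on each component, P(X > 6.9): 1: 0.0186104; 2: 0.258479; 3: 0.452242.
By total probability, P(X > 6.9) = 0.37·0.0186104 + 0.25·0.258479 + 0.38·0.452242 = 0.243357.

0.243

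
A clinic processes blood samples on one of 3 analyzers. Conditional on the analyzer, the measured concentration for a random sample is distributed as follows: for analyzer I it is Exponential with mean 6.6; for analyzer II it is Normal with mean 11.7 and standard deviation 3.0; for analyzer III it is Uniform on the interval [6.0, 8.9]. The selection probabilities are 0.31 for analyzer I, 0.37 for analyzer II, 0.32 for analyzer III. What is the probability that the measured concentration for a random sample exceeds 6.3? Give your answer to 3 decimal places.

Conditional on each analyzer, P(X > 6.3): I: 0.384987; II: 0.96407; III: 0.896552.
By total probability, P(X > 6.3) = 0.31·0.384987 + 0.37·0.96407 + 0.32·0.896552 = 0.762948.

0.763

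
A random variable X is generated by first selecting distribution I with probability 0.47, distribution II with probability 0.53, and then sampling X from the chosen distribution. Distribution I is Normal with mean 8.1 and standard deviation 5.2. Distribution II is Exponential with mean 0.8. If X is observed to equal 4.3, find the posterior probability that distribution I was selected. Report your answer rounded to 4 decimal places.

Likelihoods f(4.3 | ·): I: 0.0587415; II: 0.00578865.
Posterior ∝ prior × likelihood. Numerator for I: 0.47·0.0587415 = 0.0276085.
Normalizing constant: 0.47·0.0587415 + 0.53·0.00578865 = 0.0306765.
P(I | observation) = 0.0276085 / 0.0306765 = 0.899989.

0.9000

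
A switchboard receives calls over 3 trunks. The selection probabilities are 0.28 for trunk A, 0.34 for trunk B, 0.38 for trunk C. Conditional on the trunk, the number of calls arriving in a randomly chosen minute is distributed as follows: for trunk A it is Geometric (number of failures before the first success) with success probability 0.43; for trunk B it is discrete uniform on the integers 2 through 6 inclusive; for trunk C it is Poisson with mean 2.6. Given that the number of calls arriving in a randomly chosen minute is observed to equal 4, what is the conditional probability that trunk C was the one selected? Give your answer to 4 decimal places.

0.3997

Likelihoods P(X=4 | ·): A: 0.0453908; B: 0.2; C: 0.141422.
Posterior ∝ prior × likelihood. Numerator for C: 0.38·0.141422 = 0.0537403.
Normalizing constant: 0.28·0.0453908 + 0.34·0.2 + 0.38·0.141422 = 0.13445.
P(C | observation) = 0.0537403 / 0.13445 = 0.399706.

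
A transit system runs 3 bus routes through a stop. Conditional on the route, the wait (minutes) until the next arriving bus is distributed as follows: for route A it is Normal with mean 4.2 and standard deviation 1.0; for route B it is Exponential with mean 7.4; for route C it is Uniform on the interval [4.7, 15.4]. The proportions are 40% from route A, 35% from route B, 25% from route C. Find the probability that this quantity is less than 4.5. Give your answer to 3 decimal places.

0.407

Conditional on each route, P(X < 4.5): A: 0.617911; B: 0.45562; C: 0.
By total probability, P(X < 4.5) = 0.4·0.617911 + 0.35·0.45562 + 0.25·0 = 0.406632.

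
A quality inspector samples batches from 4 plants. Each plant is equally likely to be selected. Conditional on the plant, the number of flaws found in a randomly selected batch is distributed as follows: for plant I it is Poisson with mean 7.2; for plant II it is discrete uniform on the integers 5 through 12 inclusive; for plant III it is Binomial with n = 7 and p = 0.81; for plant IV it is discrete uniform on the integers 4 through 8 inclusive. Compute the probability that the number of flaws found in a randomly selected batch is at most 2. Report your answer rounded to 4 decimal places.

0.0073

Conditional on each plant, P(X ≤ 2): I: 0.0254735; II: 0; III: 0.00368728; IV: 0.
By total probability, P(X ≤ 2) = 0.25·0.0254735 + 0.25·0 + 0.25·0.00368728 + 0.25·0 = 0.0072902.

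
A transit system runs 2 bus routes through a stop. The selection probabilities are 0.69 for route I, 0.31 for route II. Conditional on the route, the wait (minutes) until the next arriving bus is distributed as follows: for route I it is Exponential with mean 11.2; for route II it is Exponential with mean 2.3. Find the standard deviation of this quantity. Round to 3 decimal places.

10.254

Per component, I: μ=11.2, E[X²]=250.88; II: μ=2.3, E[X²]=10.58.
E[X] = 0.69·11.2 + 0.31·2.3 = 8.441.
E[X²] = 0.69·250.88 + 0.31·10.58 = 176.387.
Var(X) = E[X²] − (E[X])² = 176.387 − 71.2505 = 105.137.
SD(X) = √105.137 = 10.2536.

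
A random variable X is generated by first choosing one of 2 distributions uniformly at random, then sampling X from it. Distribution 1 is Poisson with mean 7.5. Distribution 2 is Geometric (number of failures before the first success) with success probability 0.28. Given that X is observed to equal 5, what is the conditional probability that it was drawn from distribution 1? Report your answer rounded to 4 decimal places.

Likelihoods P(X=5 | ·): 1: 0.109375; 2: 0.0541777.
Posterior ∝ prior × likelihood. Numerator for 1: 0.5·0.109375 = 0.0546873.
Normalizing constant: 0.5·0.109375 + 0.5·0.0541777 = 0.0817761.
P(1 | observation) = 0.0546873 / 0.0817761 = 0.668744.

0.6687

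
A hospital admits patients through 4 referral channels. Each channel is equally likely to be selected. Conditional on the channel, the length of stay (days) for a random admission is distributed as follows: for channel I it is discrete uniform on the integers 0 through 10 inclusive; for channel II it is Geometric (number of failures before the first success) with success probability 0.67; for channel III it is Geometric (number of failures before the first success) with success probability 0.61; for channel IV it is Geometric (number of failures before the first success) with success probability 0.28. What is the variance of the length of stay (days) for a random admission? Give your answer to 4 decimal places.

8.5734

Per component, I: μ=5, E[X²]=35; II: μ=0.492537, E[X²]=0.977723; III: μ=0.639344, E[X²]=1.45687; IV: μ=2.57143, E[X²]=15.7959.
E[X] = 0.25·5 + 0.25·0.492537 + 0.25·0.639344 + 0.25·2.57143 = 2.17583.
E[X²] = 0.25·35 + 0.25·0.977723 + 0.25·1.45687 + 0.25·15.7959 = 13.3076.
Var(X) = E[X²] − (E[X])² = 13.3076 − 4.73423 = 8.5734.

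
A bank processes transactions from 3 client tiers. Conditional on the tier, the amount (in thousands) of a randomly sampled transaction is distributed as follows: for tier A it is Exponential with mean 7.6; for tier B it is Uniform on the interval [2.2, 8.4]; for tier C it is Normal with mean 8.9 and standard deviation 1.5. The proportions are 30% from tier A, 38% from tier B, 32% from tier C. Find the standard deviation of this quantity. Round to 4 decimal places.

4.6483

Per component, A: μ=7.6, E[X²]=115.52; B: μ=5.3, E[X²]=31.2933; C: μ=8.9, E[X²]=81.46.
E[X] = 0.3·7.6 + 0.38·5.3 + 0.32·8.9 = 7.142.
E[X²] = 0.3·115.52 + 0.38·31.2933 + 0.32·81.46 = 72.6147.
Var(X) = E[X²] − (E[X])² = 72.6147 − 51.0082 = 21.6065.
SD(X) = √21.6065 = 4.64828.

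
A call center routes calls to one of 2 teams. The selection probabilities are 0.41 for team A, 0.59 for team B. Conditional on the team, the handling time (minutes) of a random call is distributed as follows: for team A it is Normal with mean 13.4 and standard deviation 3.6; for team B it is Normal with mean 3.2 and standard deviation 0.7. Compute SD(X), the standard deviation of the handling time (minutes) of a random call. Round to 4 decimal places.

Per component, A: μ=13.4, E[X²]=192.52; B: μ=3.2, E[X²]=10.73.
E[X] = 0.41·13.4 + 0.59·3.2 = 7.382.
E[X²] = 0.41·192.52 + 0.59·10.73 = 85.2639.
Var(X) = E[X²] − (E[X])² = 85.2639 − 54.4939 = 30.77.
SD(X) = √30.77 = 5.54707.

5.5471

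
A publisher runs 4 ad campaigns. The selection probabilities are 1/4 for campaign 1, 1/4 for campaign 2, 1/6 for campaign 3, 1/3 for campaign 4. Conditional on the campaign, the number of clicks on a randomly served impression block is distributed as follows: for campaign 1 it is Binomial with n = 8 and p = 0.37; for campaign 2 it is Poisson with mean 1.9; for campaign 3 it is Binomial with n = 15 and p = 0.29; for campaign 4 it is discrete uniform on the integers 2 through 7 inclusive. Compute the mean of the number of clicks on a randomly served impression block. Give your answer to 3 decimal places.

Component means — 1: 2.96; 2: 1.9; 3: 4.35; 4: 4.5.
E[X] = 0.25·2.96 + 0.25·1.9 + 0.166667·4.35 + 0.333333·4.5 = 3.44.

3.440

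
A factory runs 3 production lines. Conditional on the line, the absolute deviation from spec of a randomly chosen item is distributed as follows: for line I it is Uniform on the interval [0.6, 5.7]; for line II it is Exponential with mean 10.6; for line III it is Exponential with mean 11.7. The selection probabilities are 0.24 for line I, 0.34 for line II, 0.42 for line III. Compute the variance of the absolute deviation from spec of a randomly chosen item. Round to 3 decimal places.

Per component, I: μ=3.15, E[X²]=12.09; II: μ=10.6, E[X²]=224.72; III: μ=11.7, E[X²]=273.78.
E[X] = 0.24·3.15 + 0.34·10.6 + 0.42·11.7 = 9.274.
E[X²] = 0.24·12.09 + 0.34·224.72 + 0.42·273.78 = 194.294.
Var(X) = E[X²] − (E[X])² = 194.294 − 86.0071 = 108.287.

108.287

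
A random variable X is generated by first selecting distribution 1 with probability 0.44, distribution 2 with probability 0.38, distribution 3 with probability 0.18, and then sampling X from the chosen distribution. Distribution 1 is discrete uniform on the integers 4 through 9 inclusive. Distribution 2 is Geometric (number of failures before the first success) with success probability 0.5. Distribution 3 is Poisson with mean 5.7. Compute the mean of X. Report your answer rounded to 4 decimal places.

4.2660

Component means — 1: 6.5; 2: 1; 3: 5.7.
E[X] = 0.44·6.5 + 0.38·1 + 0.18·5.7 = 4.266.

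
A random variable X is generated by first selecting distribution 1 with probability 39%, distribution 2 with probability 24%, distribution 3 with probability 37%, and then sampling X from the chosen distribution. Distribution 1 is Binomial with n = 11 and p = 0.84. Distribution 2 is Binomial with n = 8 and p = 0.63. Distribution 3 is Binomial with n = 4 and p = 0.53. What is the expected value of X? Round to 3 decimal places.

Component means — 1: 9.24; 2: 5.04; 3: 2.12.
E[X] = 0.39·9.24 + 0.24·5.04 + 0.37·2.12 = 5.5976.

5.598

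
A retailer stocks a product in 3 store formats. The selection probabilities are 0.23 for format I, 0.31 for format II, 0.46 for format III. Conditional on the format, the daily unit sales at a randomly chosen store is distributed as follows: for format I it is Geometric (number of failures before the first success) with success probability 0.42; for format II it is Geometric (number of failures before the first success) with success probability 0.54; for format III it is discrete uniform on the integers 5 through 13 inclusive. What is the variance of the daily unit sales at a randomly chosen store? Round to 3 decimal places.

19.941

Per component, I: μ=1.38095, E[X²]=5.19501; II: μ=0.851852, E[X²]=2.30316; III: μ=9, E[X²]=87.6667.
E[X] = 0.23·1.38095 + 0.31·0.851852 + 0.46·9 = 4.72169.
E[X²] = 0.23·5.19501 + 0.31·2.30316 + 0.46·87.6667 = 42.2355.
Var(X) = E[X²] − (E[X])² = 42.2355 − 22.2944 = 19.9411.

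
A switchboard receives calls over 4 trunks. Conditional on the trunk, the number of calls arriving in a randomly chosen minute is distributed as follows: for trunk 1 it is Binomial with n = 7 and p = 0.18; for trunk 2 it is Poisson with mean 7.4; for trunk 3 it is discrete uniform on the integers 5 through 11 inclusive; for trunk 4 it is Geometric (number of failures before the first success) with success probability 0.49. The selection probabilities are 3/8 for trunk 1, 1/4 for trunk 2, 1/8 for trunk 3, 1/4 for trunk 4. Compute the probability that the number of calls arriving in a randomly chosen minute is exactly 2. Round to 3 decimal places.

0.131

Conditional on each trunk, P(X = 2): 1: 0.252251; 2: 0.0167361; 3: 0; 4: 0.127449.
By total probability, P(X = 2) = 0.375·0.252251 + 0.25·0.0167361 + 0.125·0 + 0.25·0.127449 = 0.130641.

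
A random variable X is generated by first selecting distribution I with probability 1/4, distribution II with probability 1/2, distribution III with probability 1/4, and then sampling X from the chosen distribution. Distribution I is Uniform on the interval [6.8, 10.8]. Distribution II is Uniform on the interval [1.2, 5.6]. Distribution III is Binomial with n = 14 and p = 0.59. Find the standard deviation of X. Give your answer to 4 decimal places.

Per component, I: μ=8.8, E[X²]=78.7733; II: μ=3.4, E[X²]=13.1733; III: μ=8.26, E[X²]=71.6142.
E[X] = 0.25·8.8 + 0.5·3.4 + 0.25·8.26 = 5.965.
E[X²] = 0.25·78.7733 + 0.5·13.1733 + 0.25·71.6142 = 44.1835.
Var(X) = E[X²] − (E[X])² = 44.1835 − 35.5812 = 8.60233.
SD(X) = √8.60233 = 2.93297.

2.9330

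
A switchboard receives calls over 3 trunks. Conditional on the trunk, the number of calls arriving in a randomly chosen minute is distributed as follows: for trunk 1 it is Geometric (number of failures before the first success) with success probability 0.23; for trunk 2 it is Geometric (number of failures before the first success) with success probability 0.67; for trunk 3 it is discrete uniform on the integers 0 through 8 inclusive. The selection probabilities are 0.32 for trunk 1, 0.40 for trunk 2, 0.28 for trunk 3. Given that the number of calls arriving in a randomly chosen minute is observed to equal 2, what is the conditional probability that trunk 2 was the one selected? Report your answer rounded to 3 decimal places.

0.281

Likelihoods P(X=2 | ·): 1: 0.136367; 2: 0.072963; 3: 0.111111.
Posterior ∝ prior × likelihood. Numerator for 2: 0.4·0.072963 = 0.0291852.
Normalizing constant: 0.32·0.136367 + 0.4·0.072963 + 0.28·0.111111 = 0.103934.
P(2 | observation) = 0.0291852 / 0.103934 = 0.280806.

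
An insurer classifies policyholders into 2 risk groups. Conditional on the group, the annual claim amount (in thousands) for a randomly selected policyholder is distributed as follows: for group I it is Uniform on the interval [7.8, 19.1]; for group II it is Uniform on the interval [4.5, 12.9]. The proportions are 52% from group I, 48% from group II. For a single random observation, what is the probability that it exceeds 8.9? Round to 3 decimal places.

Conditional on each group, P(X > 8.9): I: 0.902655; II: 0.47619.
By total probability, P(X > 8.9) = 0.52·0.902655 + 0.48·0.47619 = 0.697952.

0.698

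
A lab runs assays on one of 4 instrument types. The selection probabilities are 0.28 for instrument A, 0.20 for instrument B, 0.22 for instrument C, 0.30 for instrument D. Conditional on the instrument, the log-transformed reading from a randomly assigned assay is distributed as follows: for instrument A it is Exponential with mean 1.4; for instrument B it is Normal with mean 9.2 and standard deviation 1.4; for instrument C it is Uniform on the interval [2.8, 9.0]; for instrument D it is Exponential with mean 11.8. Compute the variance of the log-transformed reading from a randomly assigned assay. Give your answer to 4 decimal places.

Per component, A: μ=1.4, E[X²]=3.92; B: μ=9.2, E[X²]=86.6; C: μ=5.9, E[X²]=38.0133; D: μ=11.8, E[X²]=278.48.
E[X] = 0.28·1.4 + 0.2·9.2 + 0.22·5.9 + 0.3·11.8 = 7.07.
E[X²] = 0.28·3.92 + 0.2·86.6 + 0.22·38.0133 + 0.3·278.48 = 110.325.
Var(X) = E[X²] − (E[X])² = 110.325 − 49.9849 = 60.3396.

60.3396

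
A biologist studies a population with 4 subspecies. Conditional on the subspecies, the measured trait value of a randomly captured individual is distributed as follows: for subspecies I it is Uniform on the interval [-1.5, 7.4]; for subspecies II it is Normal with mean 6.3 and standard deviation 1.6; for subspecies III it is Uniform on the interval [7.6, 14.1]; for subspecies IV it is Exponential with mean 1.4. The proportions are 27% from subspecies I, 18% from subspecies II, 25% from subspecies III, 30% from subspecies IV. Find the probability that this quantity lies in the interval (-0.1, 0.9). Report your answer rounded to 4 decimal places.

Conditional on each subspecies, P(-0.1 < X < 0.9): I: 0.11236; II: 0.000337407; III: 0; IV: 0.474212.
By total probability, P(-0.1 < X < 0.9) = 0.27·0.11236 + 0.18·0.000337407 + 0.25·0 + 0.3·0.474212 = 0.172661.

0.1727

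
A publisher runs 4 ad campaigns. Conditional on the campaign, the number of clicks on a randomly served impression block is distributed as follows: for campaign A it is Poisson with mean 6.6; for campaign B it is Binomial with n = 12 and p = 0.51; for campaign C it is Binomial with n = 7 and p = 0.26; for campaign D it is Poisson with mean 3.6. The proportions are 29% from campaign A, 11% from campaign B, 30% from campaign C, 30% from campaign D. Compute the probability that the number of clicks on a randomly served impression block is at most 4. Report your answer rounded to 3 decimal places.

Conditional on each campaign, P(X ≤ 4): A: 0.212704; B: 0.175094; C: 0.984656; D: 0.706438.
By total probability, P(X ≤ 4) = 0.29·0.212704 + 0.11·0.175094 + 0.3·0.984656 + 0.3·0.706438 = 0.588273.

0.588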